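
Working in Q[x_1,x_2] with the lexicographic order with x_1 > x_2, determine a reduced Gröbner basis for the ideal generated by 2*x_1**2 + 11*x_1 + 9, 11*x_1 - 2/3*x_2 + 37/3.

f_1 = 2*x_1**2 + 11*x_1 + 9, LT = x_1**2.
f_2 = 11*x_1 - 2/3*x_2 + 37/3, LT = x_1.

S(f_1,f_2): lcm = x_1**2. S = 2/33*x_1*x_2 + 289/66*x_1 + 9/2.
  leading term x_1*x_2: subtract (2/363*x_2)·f_2 from 2/33*x_1*x_2 + 289/66*x_1 + 9/2 → 289/66*x_1 + 4/1089*x_2**2 - 74/1089*x_2 + 9/2
  leading term x_1: subtract (289/726)·f_2 from 289/66*x_1 + 4/1089*x_2**2 - 74/1089*x_2 + 9/2 → 4/1089*x_2**2 + 215/1089*x_2 - 446/1089
  leading term x_2**2: no divisor's leading term divides it; move 4/1089*x_2**2 to the remainder.
  leading term x_2: no divisor's leading term divides it; move 215/1089*x_2 to the remainder.
  leading term 1: no divisor's leading term divides it; move -446/1089 to the remainder.
  remainder 4/1089*x_2**2 + 215/1089*x_2 - 446/1089 ≠ 0; add g_3 = 4/1089*x_2**2 + 215/1089*x_2 - 446/1089 to the basis.

The other S-polynomials (S(f_1,g_3), S(f_2,g_3)) all reduce to 0 modulo the current basis, so we have a Gröbner basis.
Inter-reduce: drop elements whose leading term is divisible by another's, tail-reduce, and make monic.

G = {x_1 - 2/33*x_2 + 37/33, x_2**2 + 215/4*x_2 - 223/2}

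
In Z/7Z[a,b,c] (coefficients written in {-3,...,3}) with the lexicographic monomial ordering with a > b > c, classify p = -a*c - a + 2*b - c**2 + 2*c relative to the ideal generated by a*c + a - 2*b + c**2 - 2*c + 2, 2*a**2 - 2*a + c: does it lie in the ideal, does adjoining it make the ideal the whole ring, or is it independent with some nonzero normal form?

Adjoining -a*c - a + 2*b - c**2 + 2*c makes the ideal the whole ring: the system is inconsistent.

First compute the reduced Gröbner basis of I by Buchberger's algorithm.
f_1 = a*c + a - 2*b + c**2 - 2*c + 2, LT = a*c.
f_2 = 2*a**2 - 2*a + c, LT = a**2.

S(f_1,f_2): lcm = a**2*c. S = a**2 - 2*a*b + a*c**2 - a*c + 2*a + 3*c**2.
  leading term a**2: subtract (-3)·f_2 from a**2 - 2*a*b + a*c**2 - a*c + 2*a + 3*c**2 → -2*a*b + a*c**2 - a*c + 3*a + 3*c**2 + 3*c
  leading term a*b: no divisor's leading term divides it; move -2*a*b to the remainder.
  leading term a*c**2: subtract (c)·f_1 from a*c**2 - a*c + 3*a + 3*c**2 + 3*c → -2*a*c + 3*a + 2*b*c - c**3 - 2*c**2 + c
  leading term a*c: subtract (-2)·f_1 from -2*a*c + 3*a + 2*b*c - c**3 - 2*c**2 + c → -2*a + 2*b*c + 3*b - c**3 - 3*c - 3
  leading term a: no divisor's leading term divides it; move -2*a to the remainder.
  leading term b*c: no divisor's leading term divides it; move 2*b*c to the remainder.
  leading term b: no divisor's leading term divides it; move 3*b to the remainder.
  leading term c**3: no divisor's leading term divides it; move -c**3 to the remainder.
  leading term c: no divisor's leading term divides it; move -3*c to the remainder.
  leading term 1: no divisor's leading term divides it; move -3 to the remainder.
  remainder -2*a*b - 2*a + 2*b*c + 3*b - c**3 - 3*c - 3 ≠ 0; add h_3 = -2*a*b - 2*a + 2*b*c + 3*b - c**3 - 3*c - 3 to the basis.

S(f_1,h_3): lcm = a*b*c. S = a*b - a*c - 2*b**2 + 2*b*c**2 + 3*b*c + 2*b + 3*c**4 + 2*c**2 + 2*c.
  leading term a*b: subtract (3)·h_3 from a*b - a*c - 2*b**2 + 2*b*c**2 + 3*b*c + 2*b + 3*c**4 + 2*c**2 + 2*c → -a*c - a - 2*b**2 + 2*b*c**2 - 3*b*c + 3*c**4 + 3*c**3 + 2*c**2 - 3*c + 2
  leading term a*c: subtract (-1)·f_1 from -a*c - a - 2*b**2 + 2*b*c**2 - 3*b*c + 3*c**4 + 3*c**3 + 2*c**2 - 3*c + 2 → -2*b**2 + 2*b*c**2 - 3*b*c - 2*b + 3*c**4 + 3*c**3 + 3*c**2 + 2*c - 3
  leading term b**2: no divisor's leading term divides it; move -2*b**2 to the remainder.
  leading term b*c**2: no divisor's leading term divides it; move 2*b*c**2 to the remainder.
  leading term b*c: no divisor's leading term divides it; move -3*b*c to the remainder.
  leading term b: no divisor's leading term divides it; move -2*b to the remainder.
  leading term c**4: no divisor's leading term divides it; move 3*c**4 to the remainder.
  leading term c**3: no divisor's leading term divides it; move 3*c**3 to the remainder.
  leading term c**2: no divisor's leading term divides it; move 3*c**2 to the remainder.
  leading term c: no divisor's leading term divides it; move 2*c to the remainder.
  leading term 1: no divisor's leading term divides it; move -3 to the remainder.
  remainder -2*b**2 + 2*b*c**2 - 3*b*c - 2*b + 3*c**4 + 3*c**3 + 3*c**2 + 2*c - 3 ≠ 0; add h_4 = -2*b**2 + 2*b*c**2 - 3*b*c - 2*b + 3*c**4 + 3*c**3 + 3*c**2 + 2*c - 3 to the basis.

The other S-polynomials (S(f_2,h_3), S(f_1,h_4), S(f_2,h_4), S(h_3,h_4)) all reduce to 0 modulo the current basis, so we have a Gröbner basis.
Inter-reduce: drop elements whose leading term is divisible by another's, tail-reduce, and make monic.
Reduced Gröbner basis: {a**2 - a - 3*c, a*b + a - b*c + 2*b - 3*c**3 - 2*c - 2, a*c + a - 2*b + c**2 - 2*c + 2, b**2 - b*c**2 - 2*b*c + b + 2*c**4 + 2*c**3 + 2*c**2 - c - 2}.
Label its elements g_1 = a**2 - a - 3*c, g_2 = a*b + a - b*c + 2*b - 3*c**3 - 2*c - 2, g_3 = a*c + a - 2*b + c**2 - 2*c + 2, g_4 = b**2 - b*c**2 - 2*b*c + b + 2*c**4 + 2*c**3 + 2*c**2 - c - 2.

Reduce p = -a*c - a + 2*b - c**2 + 2*c modulo G:
  leading term a*c: subtract (-1)·g_3 from -a*c - a + 2*b - c**2 + 2*c → 2
  leading term 1: no divisor's leading term divides it; move 2 to the remainder.
  normal form = 2.
The normal form is nonzero, so p ∉ I. Since p minus its normal form lies in I, I + (p) = I + (r) where r = 2; decide whether this ideal is the whole ring.
Here r = 2 is a nonzero constant, hence a unit: 1 ∈ I + (p), the Gröbner basis of I + (p) is {1}, and the enlarged system has no common solution — adjoining p is inconsistent.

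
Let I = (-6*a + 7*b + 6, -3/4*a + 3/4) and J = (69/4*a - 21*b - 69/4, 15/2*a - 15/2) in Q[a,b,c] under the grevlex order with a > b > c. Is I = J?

Since reduced Gröbner bases are canonical representatives of ideals under a given ordering, it suffices to compute and compare them.
Buchberger on the first generating set:
f_1 = -6*a + 7*b + 6, LT = a.
f_2 = -3/4*a + 3/4, LT = a.

S(f_1,f_2): lcm = a. S = -7/6*b.
  leading term b: no divisor's leading term divides it; move -7/6*b to the remainder.
  remainder -7/6*b ≠ 0; add g_3 = -7/6*b to the basis.

The other S-polynomials (S(f_1,g_3), S(f_2,g_3)) all reduce to 0 modulo the current basis, so we have a Gröbner basis.
Inter-reduce: drop elements whose leading term is divisible by another's, tail-reduce, and make monic.
Reduced Gröbner basis: {a - 1, b}.

Buchberger on the second generating set:
h_1 = 69/4*a - 21*b - 69/4, LT = a.
h_2 = 15/2*a - 15/2, LT = a.

S(h_1,h_2): lcm = a. S = -28/23*b.
  leading term b: no divisor's leading term divides it; move -28/23*b to the remainder.
  remainder -28/23*b ≠ 0; add k_3 = -28/23*b to the basis.

The other S-polynomials (S(h_1,k_3), S(h_2,k_3)) all reduce to 0 modulo the current basis, so we have a Gröbner basis.
Inter-reduce: drop elements whose leading term is divisible by another's, tail-reduce, and make monic.
Reduced Gröbner basis: {a - 1, b}.

The two bases agree; hence the ideals are identical.

Yes, the ideals are equal.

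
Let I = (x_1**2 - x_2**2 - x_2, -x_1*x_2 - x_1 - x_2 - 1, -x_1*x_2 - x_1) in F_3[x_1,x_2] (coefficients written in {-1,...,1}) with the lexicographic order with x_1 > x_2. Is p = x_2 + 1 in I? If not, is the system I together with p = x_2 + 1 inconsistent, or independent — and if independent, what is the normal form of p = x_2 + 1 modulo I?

x_2 + 1 lies in I (it reduces to 0).

First compute the reduced Gröbner basis of I by Buchberger's algorithm.
f_1 = x_1**2 - x_2**2 - x_2, LT = x_1**2.
f_2 = -x_1*x_2 - x_1 - x_2 - 1, LT = x_1*x_2.
f_3 = -x_1*x_2 - x_1, LT = x_1*x_2.

S(f_1,f_2): lcm = x_1**2*x_2. S = -x_1**2 - x_1*x_2 - x_1 - x_2**3 - x_2**2.
  leading term x_1**2: subtract (-1)·f_1 from -x_1**2 - x_1*x_2 - x_1 - x_2**3 - x_2**2 → -x_1*x_2 - x_1 - x_2**3 + x_2**2 - x_2
  leading term x_1*x_2: subtract (1)·f_2 from -x_1*x_2 - x_1 - x_2**3 + x_2**2 - x_2 → -x_2**3 + x_2**2 + 1
  leading term x_2**3: no divisor's leading term divides it; move -x_2**3 to the remainder.
  leading term x_2**2: no divisor's leading term divides it; move x_2**2 to the remainder.
  leading term 1: no divisor's leading term divides it; move 1 to the remainder.
  remainder -x_2**3 + x_2**2 + 1 ≠ 0; add h_4 = -x_2**3 + x_2**2 + 1 to the basis.

S(f_1,f_3): lcm = x_1**2*x_2. S = -x_1**2 - x_2**3 - x_2**2.
  leading term x_1**2: subtract (-1)·f_1 from -x_1**2 - x_2**3 - x_2**2 → -x_2**3 + x_2**2 - x_2
  leading term x_2**3: subtract (1)·h_4 from -x_2**3 + x_2**2 - x_2 → -x_2 - 1
  leading term x_2: no divisor's leading term divides it; move -x_2 to the remainder.
  leading term 1: no divisor's leading term divides it; move -1 to the remainder.
  remainder -x_2 - 1 ≠ 0; add h_5 = -x_2 - 1 to the basis.

S(f_2,f_3): lcm = x_1*x_2. S = x_2 + 1.
  leading term x_2: subtract (-1)·h_5 from x_2 + 1 → 0
  remainder 0.

S(f_1,h_4): leading monomials are coprime, so the S-polynomial reduces to 0 (Buchberger's first criterion).
S(f_2,h_4): lcm = x_1*x_2**3. S = -x_1*x_2**2 + x_1 + x_2**3 + x_2**2.
  leading term x_1*x_2**2: subtract (x_2)·f_2 from -x_1*x_2**2 + x_1 + x_2**3 + x_2**2 → x_1*x_2 + x_1 + x_2**3 - x_2**2 + x_2
  leading term x_1*x_2: subtract (-1)·f_2 from x_1*x_2 + x_1 + x_2**3 - x_2**2 + x_2 → x_2**3 - x_2**2 - 1
  leading term x_2**3: subtract (-1)·h_4 from x_2**3 - x_2**2 - 1 → 0
  remainder 0.

S(f_3,h_4): lcm = x_1*x_2**3. S = -x_1*x_2**2 + x_1.
  leading term x_1*x_2**2: subtract (x_2)·f_2 from -x_1*x_2**2 + x_1 → x_1*x_2 + x_1 + x_2**2 + x_2
  leading term x_1*x_2: subtract (-1)·f_2 from x_1*x_2 + x_1 + x_2**2 + x_2 → x_2**2 - 1
  leading term x_2**2: subtract (-x_2)·h_5 from x_2**2 - 1 → -x_2 - 1
  leading term x_2: subtract (1)·h_5 from -x_2 - 1 → 0
  remainder 0.

S(f_1,h_5): leading monomials are coprime, so the S-polynomial reduces to 0 (Buchberger's first criterion).
S(f_2,h_5): lcm = x_1*x_2. S = x_2 + 1.
  leading term x_2: subtract (-1)·h_5 from x_2 + 1 → 0
  remainder 0.

S(f_3,h_5): lcm = x_1*x_2. S = 0.
  remainder 0.

S(h_4,h_5): lcm = x_2**3. S = x_2**2 - 1.
  leading term x_2**2: subtract (-x_2)·h_5 from x_2**2 - 1 → -x_2 - 1
  leading term x_2: subtract (1)·h_5 from -x_2 - 1 → 0
  remainder 0.

Every S-polynomial of the final basis reduces to 0, so we have a Gröbner basis.
Inter-reduce: drop elements whose leading term is divisible by another's, tail-reduce, and make monic.
Reduced Gröbner basis: {x_1**2, x_2 + 1}.
Label its elements g_1 = x_1**2, g_2 = x_2 + 1.

Reduce p = x_2 + 1 modulo G:
  leading term x_2: subtract (1)·g_2 from x_2 + 1 → 0
  normal form = 0.
Since the normal form is 0, p ∈ I.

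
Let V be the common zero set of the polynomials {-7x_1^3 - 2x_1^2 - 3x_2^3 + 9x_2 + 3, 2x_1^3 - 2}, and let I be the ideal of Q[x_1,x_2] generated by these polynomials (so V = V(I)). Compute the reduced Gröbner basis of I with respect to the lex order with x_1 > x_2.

G = {x_1 - 9/4x_2^6 + 27/2x_2^4 - 6x_2^3 - 81/4x_2^2 + 18x_2 - 4, x_2^9 - 9x_2^7 + 4x_2^6 + 27x_2^5 - 24x_2^4 - 65/3x_2^3 + 36x_2^2 - 16x_2 + 8/3}

f_1 = -7x_1^3 - 2x_1^2 - 3x_2^3 + 9x_2 + 3, LT = x_1^3.
f_2 = 2x_1^3 - 2, LT = x_1^3.

S(f_1,f_2): lcm = x_1^3. S = 2/7x_1^2 + 3/7x_2^3 - 9/7x_2 + 4/7.
  leading term x_1^2: no divisor's leading term divides it; move 2/7x_1^2 to the remainder.
  leading term x_2^3: no divisor's leading term divides it; move 3/7x_2^3 to the remainder.
  leading term x_2: no divisor's leading term divides it; move -9/7x_2 to the remainder.
  leading term 1: no divisor's leading term divides it; move 4/7 to the remainder.
  remainder 2/7x_1^2 + 3/7x_2^3 - 9/7x_2 + 4/7 ≠ 0; add g_3 = 2/7x_1^2 + 3/7x_2^3 - 9/7x_2 + 4/7 to the basis.

S(f_1,g_3): lcm = x_1^3. S = 2/7x_1^2 - 3/2x_1x_2^3 + 9/2x_1x_2 - 2x_1 + 3/7x_2^3 - 9/7x_2 - 3/7.
  leading term x_1^2: subtract (1)·g_3 from 2/7x_1^2 - 3/2x_1x_2^3 + 9/2x_1x_2 - 2x_1 + 3/7x_2^3 - 9/7x_2 - 3/7 → -3/2x_1x_2^3 + 9/2x_1x_2 - 2x_1 - 1
  leading term x_1x_2^3: no divisor's leading term divides it; move -3/2x_1x_2^3 to the remainder.
  leading term x_1x_2: no divisor's leading term divides it; move 9/2x_1x_2 to the remainder.
  leading term x_1: no divisor's leading term divides it; move -2x_1 to the remainder.
  leading term 1: no divisor's leading term divides it; move -1 to the remainder.
  remainder -3/2x_1x_2^3 + 9/2x_1x_2 - 2x_1 - 1 ≠ 0; add g_4 = -3/2x_1x_2^3 + 9/2x_1x_2 - 2x_1 - 1 to the basis.

S(g_3,g_4): lcm = x_1^2x_2^3. S = 3x_1^2x_2 - 4/3x_1^2 - 2/3x_1 + 3/2x_2^6 - 9/2x_2^4 + 2x_2^3.
  leading term x_1^2x_2: subtract (21/2x_2)·g_3 from 3x_1^2x_2 - 4/3x_1^2 - 2/3x_1 + 3/2x_2^6 - 9/2x_2^4 + 2x_2^3 → -4/3x_1^2 - 2/3x_1 + 3/2x_2^6 - 9x_2^4 + 2x_2^3 + 27/2x_2^2 - 6x_2
  leading term x_1^2: subtract (-14/3)·g_3 from -4/3x_1^2 - 2/3x_1 + 3/2x_2^6 - 9x_2^4 + 2x_2^3 + 27/2x_2^2 - 6x_2 → -2/3x_1 + 3/2x_2^6 - 9x_2^4 + 4x_2^3 + 27/2x_2^2 - 12x_2 + 8/3
  leading term x_1: no divisor's leading term divides it; move -2/3x_1 to the remainder.
  leading term x_2^6: no divisor's leading term divides it; move 3/2x_2^6 to the remainder.
  leading term x_2^4: no divisor's leading term divides it; move -9x_2^4 to the remainder.
  leading term x_2^3: no divisor's leading term divides it; move 4x_2^3 to the remainder.
  leading term x_2^2: no divisor's leading term divides it; move 27/2x_2^2 to the remainder.
  leading term x_2: no divisor's leading term divides it; move -12x_2 to the remainder.
  leading term 1: no divisor's leading term divides it; move 8/3 to the remainder.
  remainder -2/3x_1 + 3/2x_2^6 - 9x_2^4 + 4x_2^3 + 27/2x_2^2 - 12x_2 + 8/3 ≠ 0; add g_5 = -2/3x_1 + 3/2x_2^6 - 9x_2^4 + 4x_2^3 + 27/2x_2^2 - 12x_2 + 8/3 to the basis.

S(f_1,g_5): lcm = x_1^3. S = 9/4x_1^2x_2^6 - 27/2x_1^2x_2^4 + 6x_1^2x_2^3 + 81/4x_1^2x_2^2 - 18x_1^2x_2 + 30/7x_1^2 + 3/7x_2^3 - 9/7x_2 - 3/7.
  leading term x_1^2x_2^6: subtract (63/8x_2^6)·g_3 from 9/4x_1^2x_2^6 - 27/2x_1^2x_2^4 + 6x_1^2x_2^3 + 81/4x_1^2x_2^2 - 18x_1^2x_2 + 30/7x_1^2 + 3/7x_2^3 - 9/7x_2 - 3/7 → -27/2x_1^2x_2^4 + 6x_1^2x_2^3 + 81/4x_1^2x_2^2 - 18x_1^2x_2 + 30/7x_1^2 - 27/8x_2^9 + 81/8x_2^7 - 9/2x_2^6 + 3/7x_2^3 - 9/7x_2 - 3/7
  leading term x_1^2x_2^4: subtract (-189/4x_2^4)·g_3 from -27/2x_1^2x_2^4 + 6x_1^2x_2^3 + 81/4x_1^2x_2^2 - 18x_1^2x_2 + 30/7x_1^2 - 27/8x_2^9 + 81/8x_2^7 - 9/2x_2^6 + 3/7x_2^3 - 9/7x_2 - 3/7 → 6x_1^2x_2^3 + 81/4x_1^2x_2^2 - 18x_1^2x_2 + 30/7x_1^2 - 27/8x_2^9 + 243/8x_2^7 - 9/2x_2^6 - 243/4x_2^5 + 27x_2^4 + 3/7x_2^3 - 9/7x_2 - 3/7
  leading term x_1^2x_2^3: subtract (21x_2^3)·g_3 from 6x_1^2x_2^3 + 81/4x_1^2x_2^2 - 18x_1^2x_2 + 30/7x_1^2 - 27/8x_2^9 + 243/8x_2^7 - 9/2x_2^6 - 243/4x_2^5 + 27x_2^4 + 3/7x_2^3 - 9/7x_2 - 3/7 → 81/4x_1^2x_2^2 - 18x_1^2x_2 + 30/7x_1^2 - 27/8x_2^9 + 243/8x_2^7 - 27/2x_2^6 - 243/4x_2^5 + 54x_2^4 - 81/7x_2^3 - 9/7x_2 - 3/7
  leading term x_1^2x_2^2: subtract (567/8x_2^2)·g_3 from 81/4x_1^2x_2^2 - 18x_1^2x_2 + 30/7x_1^2 - 27/8x_2^9 + 243/8x_2^7 - 27/2x_2^6 - 243/4x_2^5 + 54x_2^4 - 81/7x_2^3 - 9/7x_2 - 3/7 → -18x_1^2x_2 + 30/7x_1^2 - 27/8x_2^9 + 243/8x_2^7 - 27/2x_2^6 - 729/8x_2^5 + 54x_2^4 + 4455/56x_2^3 - 81/2x_2^2 - 9/7x_2 - 3/7
  leading term x_1^2x_2: subtract (-63x_2)·g_3 from -18x_1^2x_2 + 30/7x_1^2 - 27/8x_2^9 + 243/8x_2^7 - 27/2x_2^6 - 729/8x_2^5 + 54x_2^4 + 4455/56x_2^3 - 81/2x_2^2 - 9/7x_2 - 3/7 → 30/7x_1^2 - 27/8x_2^9 + 243/8x_2^7 - 27/2x_2^6 - 729/8x_2^5 + 81x_2^4 + 4455/56x_2^3 - 243/2x_2^2 + 243/7x_2 - 3/7
  leading term x_1^2: subtract (15)·g_3 from 30/7x_1^2 - 27/8x_2^9 + 243/8x_2^7 - 27/2x_2^6 - 729/8x_2^5 + 81x_2^4 + 4455/56x_2^3 - 243/2x_2^2 + 243/7x_2 - 3/7 → -27/8x_2^9 + 243/8x_2^7 - 27/2x_2^6 - 729/8x_2^5 + 81x_2^4 + 585/8x_2^3 - 243/2x_2^2 + 54x_2 - 9
  leading term x_2^9: no divisor's leading term divides it; move -27/8x_2^9 to the remainder.
  leading term x_2^7: no divisor's leading term divides it; move 243/8x_2^7 to the remainder.
  leading term x_2^6: no divisor's leading term divides it; move -27/2x_2^6 to the remainder.
  leading term x_2^5: no divisor's leading term divides it; move -729/8x_2^5 to the remainder.
  leading term x_2^4: no divisor's leading term divides it; move 81x_2^4 to the remainder.
  leading term x_2^3: no divisor's leading term divides it; move 585/8x_2^3 to the remainder.
  leading term x_2^2: no divisor's leading term divides it; move -243/2x_2^2 to the remainder.
  leading term x_2: no divisor's leading term divides it; move 54x_2 to the remainder.
  leading term 1: no divisor's leading term divides it; move -9 to the remainder.
  remainder -27/8x_2^9 + 243/8x_2^7 - 27/2x_2^6 - 729/8x_2^5 + 81x_2^4 + 585/8x_2^3 - 243/2x_2^2 + 54x_2 - 9 ≠ 0; add g_6 = -27/8x_2^9 + 243/8x_2^7 - 27/2x_2^6 - 729/8x_2^5 + 81x_2^4 + 585/8x_2^3 - 243/2x_2^2 + 54x_2 - 9 to the basis.

The other S-polynomials (S(f_2,g_3), S(f_1,g_4), S(f_2,g_4), S(f_2,g_5), S(g_3,g_5), S(g_4,g_5), S(f_1,g_6), S(f_2,g_6), S(g_3,g_6), S(g_4,g_6), S(g_5,g_6)) all reduce to 0 modulo the current basis, so we have a Gröbner basis.
Inter-reduce: drop elements whose leading term is divisible by another's, tail-reduce, and make monic.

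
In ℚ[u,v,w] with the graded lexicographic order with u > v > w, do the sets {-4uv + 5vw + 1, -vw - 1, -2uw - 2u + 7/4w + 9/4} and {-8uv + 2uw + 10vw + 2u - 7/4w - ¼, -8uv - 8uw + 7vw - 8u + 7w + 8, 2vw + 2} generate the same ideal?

For a fixed monomial order, each ideal has a unique reduced Gröbner basis; comparing bases decides equality.
Buchberger on the first generating set:
f_1 = -4uv + 5vw + 1, LT = uv.
f_2 = -vw - 1, LT = vw.
f_3 = -2uw - 2u + 7/4w + 9/4, LT = uw.

S(f_1,f_2): lcm = uvw. S = -5/4vw² - u - ¼w.
  reduce S modulo (f_1, f_2, f_3):
  remainder -u + w ≠ 0; add g_4 = -u + w to the basis.

S(f_1,f_3): lcm = uvw. S = -5/4vw² - uv + ⅞vw + 9/8v - ¼w.
  reduce S modulo (f_1, f_2, f_3, g_4):
  remainder 9/8v + w + ⅛ ≠ 0; add g_5 = 9/8v + w + ⅛ to the basis.

S(f_3,g_4): lcm = uw. S = w² + u - ⅞w - 9/8.
  reduce S modulo (f_1, f_2, f_3, g_4, g_5):
  remainder w² + ⅛w - 9/8 ≠ 0; add g_6 = w² + ⅛w - 9/8 to the basis.

The other S-polynomials (S(f_2,f_3), S(f_1,g_4), S(f_2,g_4), S(f_1,g_5), S(f_2,g_5), S(f_3,g_5), S(g_4,g_5), S(f_1,g_6), S(f_2,g_6), S(f_3,g_6), S(g_4,g_6), S(g_5,g_6)) all reduce to 0 modulo the current basis, so we have a Gröbner basis.
Inter-reduce: drop elements whose leading term is divisible by another's, tail-reduce, and make monic.
Reduced Gröbner basis: {w² + ⅛w - 9/8, u - w, v + 8/9w + 1/9}.

Buchberger on the second generating set:
h_1 = -8uv + 2uw + 10vw + 2u - 7/4w - ¼, LT = uv.
h_2 = -8uv - 8uw + 7vw - 8u + 7w + 8, LT = uv.
h_3 = 2vw + 2, LT = vw.

S(h_1,h_2): lcm = uv. S = -5/4uw - ⅜vw - 5/4u + 35/32w + 33/32.
  reduce S modulo (h_1, h_2, h_3):
  remainder -5/4uw - 5/4u + 35/32w + 45/32 ≠ 0; add k_4 = -5/4uw - 5/4u + 35/32w + 45/32 to the basis.

S(h_1,h_3): lcm = uvw. S = -¼uw² - 5/4vw² - ¼uw + 7/32w² - u + 1/32w.
  reduce S modulo (h_1, h_2, h_3, k_4):
  remainder -u + w ≠ 0; add k_5 = -u + w to the basis.

S(h_1,k_4): lcm = uvw. S = -¼uw² - 5/4vw² - uv - ¼uw + ⅞vw + 7/32w² + 9/8v + 1/32w.
  reduce S modulo (h_1, h_2, h_3, k_4, k_5):
  remainder 9/8v + w + ⅛ ≠ 0; add k_6 = 9/8v + w + ⅛ to the basis.

S(k_4,k_5): lcm = uw. S = w² + u - ⅞w - 9/8.
  reduce S modulo (h_1, h_2, h_3, k_4, k_5, k_6):
  remainder w² + ⅛w - 9/8 ≠ 0; add k_7 = w² + ⅛w - 9/8 to the basis.

The other S-polynomials (S(h_2,h_3), S(h_2,k_4), S(h_3,k_4), S(h_1,k_5), S(h_2,k_5), S(h_3,k_5), S(h_1,k_6), S(h_2,k_6), S(h_3,k_6), S(k_4,k_6), S(k_5,k_6), S(h_1,k_7), S(h_2,k_7), S(h_3,k_7), S(k_4,k_7), S(k_5,k_7), S(k_6,k_7)) all reduce to 0 modulo the current basis, so we have a Gröbner basis.
Inter-reduce: drop elements whose leading term is divisible by another's, tail-reduce, and make monic.
Reduced Gröbner basis: {w² + ⅛w - 9/8, u - w, v + 8/9w + 1/9}.

These coincide, so the ideals are equal.

Yes, the ideals are equal.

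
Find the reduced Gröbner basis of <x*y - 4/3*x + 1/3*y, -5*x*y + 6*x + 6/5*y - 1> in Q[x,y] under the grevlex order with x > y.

f_1 = x*y - 4/3*x + 1/3*y, LT = x*y.
f_2 = -5*x*y + 6*x + 6/5*y - 1, LT = x*y.

S(f_1,f_2): lcm = x*y. S = -2/15*x + 43/75*y - 1/5.
  leading term x: no divisor's leading term divides it; move -2/15*x to the remainder.
  leading term y: no divisor's leading term divides it; move 43/75*y to the remainder.
  leading term 1: no divisor's leading term divides it; move -1/5 to the remainder.
  remainder -2/15*x + 43/75*y - 1/5 ≠ 0; add g_3 = -2/15*x + 43/75*y - 1/5 to the basis.

S(f_1,g_3): lcm = x*y. S = 43/10*y**2 - 4/3*x - 7/6*y.
  leading term y**2: no divisor's leading term divides it; move 43/10*y**2 to the remainder.
  leading term x: subtract (10)·g_3 from -4/3*x - 7/6*y → -69/10*y + 2
  leading term y: no divisor's leading term divides it; move -69/10*y to the remainder.
  leading term 1: no divisor's leading term divides it; move 2 to the remainder.
  remainder 43/10*y**2 - 69/10*y + 2 ≠ 0; add g_4 = 43/10*y**2 - 69/10*y + 2 to the basis.

The other S-polynomials (S(f_2,g_3), S(f_1,g_4), S(f_2,g_4), S(g_3,g_4)) all reduce to 0 modulo the current basis, so we have a Gröbner basis.
Inter-reduce: drop elements whose leading term is divisible by another's, tail-reduce, and make monic.

G = {y**2 - 69/43*y + 20/43, x - 43/10*y + 3/2}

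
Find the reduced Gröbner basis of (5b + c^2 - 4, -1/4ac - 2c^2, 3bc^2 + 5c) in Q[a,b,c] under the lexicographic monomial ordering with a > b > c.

G = {ac + 8c^2, b + 1/5c^2 - 4/5, c^4 - 4c^2 - 25/3c}

f_1 = 5b + c^2 - 4, LT = b.
f_2 = -1/4ac - 2c^2, LT = ac.
f_3 = 3bc^2 + 5c, LT = bc^2.

S(f_1,f_3): lcm = bc^2. S = 1/5c^4 - 4/5c^2 - 5/3c.
  reduce S modulo (f_1, f_2, f_3):
  remainder 1/5c^4 - 4/5c^2 - 5/3c ≠ 0; add g_4 = 1/5c^4 - 4/5c^2 - 5/3c to the basis.

The other S-polynomials (S(f_1,f_2), S(f_2,f_3), S(f_1,g_4), S(f_2,g_4), S(f_3,g_4)) all reduce to 0 modulo the current basis, so we have a Gröbner basis.
Inter-reduce: drop elements whose leading term is divisible by another's, tail-reduce, and make monic.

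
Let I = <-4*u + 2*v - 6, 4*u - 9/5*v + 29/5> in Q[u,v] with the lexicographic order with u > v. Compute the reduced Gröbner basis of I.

G = {u + 1, v - 1}

f_1 = -4*u + 2*v - 6, LT = u.
f_2 = 4*u - 9/5*v + 29/5, LT = u.

S(f_1,f_2): lcm = u. S = -1/20*v + 1/20.
  leading term v: no divisor's leading term divides it; move -1/20*v to the remainder.
  leading term 1: no divisor's leading term divides it; move 1/20 to the remainder.
  remainder -1/20*v + 1/20 ≠ 0; add g_3 = -1/20*v + 1/20 to the basis.

The other S-polynomials (S(f_1,g_3), S(f_2,g_3)) all reduce to 0 modulo the current basis, so we have a Gröbner basis.
Inter-reduce: drop elements whose leading term is divisible by another's, tail-reduce, and make monic.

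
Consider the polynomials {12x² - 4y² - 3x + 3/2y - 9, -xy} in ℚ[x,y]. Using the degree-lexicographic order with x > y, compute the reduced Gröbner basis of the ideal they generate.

G = {y³ - ⅜y² + 9/4y, x² - ⅓y² - ¼x + ⅛y - ¾, xy}

f_1 = 12x² - 4y² - 3x + 3/2y - 9, LT = x².
f_2 = -xy, LT = xy.

S(f_1,f_2): lcm = x²y. S = -⅓y³ - ¼xy + ⅛y² - ¾y.
  leading term y³: no divisor's leading term divides it; move -⅓y³ to the remainder.
  leading term xy: subtract (¼)·f_2 from -¼xy + ⅛y² - ¾y → ⅛y² - ¾y
  leading term y²: no divisor's leading term divides it; move ⅛y² to the remainder.
  leading term y: no divisor's leading term divides it; move -¾y to the remainder.
  remainder -⅓y³ + ⅛y² - ¾y ≠ 0; add g_3 = -⅓y³ + ⅛y² - ¾y to the basis.

The other S-polynomials (S(f_1,g_3), S(f_2,g_3)) all reduce to 0 modulo the current basis, so we have a Gröbner basis.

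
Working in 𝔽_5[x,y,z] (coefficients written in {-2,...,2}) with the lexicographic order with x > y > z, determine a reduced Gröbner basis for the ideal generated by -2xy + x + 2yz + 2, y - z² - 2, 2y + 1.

f_1 = -2xy + x + 2yz + 2, LT = xy.
f_2 = y - z² - 2, LT = y.
f_3 = 2y + 1, LT = y.

S(f_1,f_2): lcm = xy. S = xz² - x - yz - 1.
  leading term xz²: no divisor's leading term divides it; move xz² to the remainder.
  leading term x: no divisor's leading term divides it; move -x to the remainder.
  leading term yz: subtract (-z)·f_2 from -yz - 1 → -z³ - 2z - 1
  leading term z³: no divisor's leading term divides it; move -z³ to the remainder.
  leading term z: no divisor's leading term divides it; move -2z to the remainder.
  leading term 1: no divisor's leading term divides it; move -1 to the remainder.
  remainder xz² - x - z³ - 2z - 1 ≠ 0; add g_4 = xz² - x - z³ - 2z - 1 to the basis.

S(f_1,f_3): lcm = xy. S = -x - yz - 1.
  leading term x: no divisor's leading term divides it; move -x to the remainder.
  leading term yz: subtract (-z)·f_2 from -yz - 1 → -z³ - 2z - 1
  leading term z³: no divisor's leading term divides it; move -z³ to the remainder.
  leading term z: no divisor's leading term divides it; move -2z to the remainder.
  leading term 1: no divisor's leading term divides it; move -1 to the remainder.
  remainder -x - z³ - 2z - 1 ≠ 0; add g_5 = -x - z³ - 2z - 1 to the basis.

S(f_2,f_3): lcm = y. S = -z².
  leading term z²: no divisor's leading term divides it; move -z² to the remainder.
  remainder -z² ≠ 0; add g_6 = -z² to the basis.

The other S-polynomials (S(f_1,g_4), S(f_2,g_4), S(f_3,g_4), S(f_1,g_5), S(f_2,g_5), S(f_3,g_5), S(g_4,g_5), S(f_1,g_6), S(f_2,g_6), S(f_3,g_6), S(g_4,g_6), S(g_5,g_6)) all reduce to 0 modulo the current basis, so we have a Gröbner basis.
Inter-reduce: drop elements whose leading term is divisible by another's, tail-reduce, and make monic.

G = {x + 2z + 1, y - 2, z²}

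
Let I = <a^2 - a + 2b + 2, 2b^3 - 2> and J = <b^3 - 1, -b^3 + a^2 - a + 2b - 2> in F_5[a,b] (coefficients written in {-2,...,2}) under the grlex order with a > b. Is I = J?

Yes, the ideals are equal.

Since reduced Gröbner bases are canonical representatives of ideals under a given ordering, it suffices to compute and compare them.
Buchberger on the first generating set:
f_1 = a^2 - a + 2b + 2, LT = a^2.
f_2 = 2b^3 - 2, LT = b^3.

The S-polynomials (S(f_1,f_2)) all reduce to 0 modulo the current basis, so we have a Gröbner basis.
Inter-reduce: drop elements whose leading term is divisible by another's, tail-reduce, and make monic.
Reduced Gröbner basis: {b^3 - 1, a^2 - a + 2b + 2}.

Buchberger on the second generating set:
h_1 = b^3 - 1, LT = b^3.
h_2 = -b^3 + a^2 - a + 2b - 2, LT = b^3.

S(h_1,h_2): lcm = b^3. S = a^2 - a + 2b + 2.
  reduce S modulo (h_1, h_2):
  remainder a^2 - a + 2b + 2 ≠ 0; add k_3 = a^2 - a + 2b + 2 to the basis.

The other S-polynomials (S(h_1,k_3), S(h_2,k_3)) all reduce to 0 modulo the current basis, so we have a Gröbner basis.
Inter-reduce: drop elements whose leading term is divisible by another's, tail-reduce, and make monic.
Reduced Gröbner basis: {b^3 - 1, a^2 - a + 2b + 2}.

The two bases agree; hence the ideals are identical.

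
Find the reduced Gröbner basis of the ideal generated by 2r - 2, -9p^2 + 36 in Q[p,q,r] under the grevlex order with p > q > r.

G = {p^2 - 4, r - 1}

f_1 = 2r - 2, LT = r.
f_2 = -9p^2 + 36, LT = p^2.

The S-polynomials (S(f_1,f_2)) all reduce to 0 modulo the current basis, so we have a Gröbner basis.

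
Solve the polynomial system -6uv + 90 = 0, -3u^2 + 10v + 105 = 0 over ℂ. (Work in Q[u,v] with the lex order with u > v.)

{(-5, -3), (5/2 + sqrt(65)/2, -15/4 + 3*sqrt(65)/4), (5/2 - sqrt(65)/2, -3*sqrt(65)/4 - 15/4)}

Compute a lex Gröbner basis by Buchberger's algorithm.
f_1 = -6uv + 90, LT = uv.
f_2 = -3u^2 + 10v + 105, LT = u^2.

S(f_1,f_2): lcm = u^2v. S = -15u + 10/3v^2 + 35v.
  leading term u: no divisor's leading term divides it; move -15u to the remainder.
  leading term v^2: no divisor's leading term divides it; move 10/3v^2 to the remainder.
  leading term v: no divisor's leading term divides it; move 35v to the remainder.
  remainder -15u + 10/3v^2 + 35v ≠ 0; add h_3 = -15u + 10/3v^2 + 35v to the basis.

S(f_1,h_3): lcm = uv. S = 2/9v^3 + 7/3v^2 - 15.
  leading term v^3: no divisor's leading term divides it; move 2/9v^3 to the remainder.
  leading term v^2: no divisor's leading term divides it; move 7/3v^2 to the remainder.
  leading term 1: no divisor's leading term divides it; move -15 to the remainder.
  remainder 2/9v^3 + 7/3v^2 - 15 ≠ 0; add h_4 = 2/9v^3 + 7/3v^2 - 15 to the basis.

S(f_2,h_3): lcm = u^2. S = 2/9uv^2 + 7/3uv - 10/3v - 35.
  leading term uv^2: subtract (-1/27v)·f_1 from 2/9uv^2 + 7/3uv - 10/3v - 35 → 7/3uv - 35
  leading term uv: subtract (-7/18)·f_1 from 7/3uv - 35 → 0
  remainder 0.

S(f_1,h_4): lcm = uv^3. S = -21/2uv^2 + 135/2u - 15v^2.
  leading term uv^2: subtract (7/4v)·f_1 from -21/2uv^2 + 135/2u - 15v^2 → 135/2u - 15v^2 - 315/2v
  leading term u: subtract (-9/2)·h_3 from 135/2u - 15v^2 - 315/2v → 0
  remainder 0.

S(f_2,h_4): leading monomials are coprime, so the S-polynomial reduces to 0 (Buchberger's first criterion).
S(h_3,h_4): leading monomials are coprime, so the S-polynomial reduces to 0 (Buchberger's first criterion).
Every S-polynomial of the final basis reduces to 0, so we have a Gröbner basis.
Inter-reduce: drop elements whose leading term is divisible by another's, tail-reduce, and make monic.
Reduced Gröbner basis: {u - 2/9v^2 - 7/3v, v^3 + 21/2v^2 - 135/2}.

A lex Gröbner basis eliminates variables successively. Here v^3 + 21/2v^2 - 135/2 depends only on v, with roots {-3, -15/4 + 3*sqrt(65)/4, -3*sqrt(65)/4 - 15/4}; lifting each root through the earlier basis elements recovers the full solutions.
  v = -3: the earlier basis element becomes u + 5 = 0, giving u = -5 — point (-5, -3).
  v = -15/4 + 3*sqrt(65)/4: the earlier basis element becomes u - sqrt(65)/2 - 5/2 = 0, giving u = 5/2 + sqrt(65)/2 — point (5/2 + sqrt(65)/2, -15/4 + 3*sqrt(65)/4).
  v = -3*sqrt(65)/4 - 15/4: the earlier basis element becomes u - 5/2 + sqrt(65)/2 = 0, giving u = 5/2 - sqrt(65)/2 — point (5/2 - sqrt(65)/2, -3*sqrt(65)/4 - 15/4).
Substituting each solution back into the original system confirms all equations vanish.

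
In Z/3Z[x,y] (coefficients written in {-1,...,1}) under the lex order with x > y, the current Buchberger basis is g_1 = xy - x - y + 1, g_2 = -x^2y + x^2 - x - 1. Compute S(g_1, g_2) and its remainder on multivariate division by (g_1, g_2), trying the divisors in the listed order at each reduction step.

lcm(LM(g_1), LM(g_2)) = x^2y.
S = (lcm/LT(g_1))·g_1 − (lcm/LT(g_2))·g_2 = -xy - 1.
Reduce S modulo (g_1, g_2) in that order:
  leading term xy: subtract (-1)·g_1 from -xy - 1 → -x - y
  leading term x: no divisor's leading term divides it; move -x to the remainder.
  leading term y: no divisor's leading term divides it; move -y to the remainder.
The remainder -x - y is nonzero, so it would be added as the next basis element.

S(g_1, g_2) = -xy - 1; remainder on division = -x - y.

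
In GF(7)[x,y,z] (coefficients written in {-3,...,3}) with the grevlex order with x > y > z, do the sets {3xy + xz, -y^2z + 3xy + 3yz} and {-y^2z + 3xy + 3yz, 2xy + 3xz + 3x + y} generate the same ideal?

Two ideals are equal iff their reduced Gröbner bases coincide (the reduced basis is unique for a fixed ordering).
Buchberger on the first generating set:
f_1 = 3xy + xz, LT = xy.
f_2 = -y^2z + 3xy + 3yz, LT = y^2z.

S(f_1,f_2): lcm = xy^2z. S = -2xyz^2 + 3x^2y + 3xyz.
  leading term xyz^2: subtract (-3z^2)·f_1 from -2xyz^2 + 3x^2y + 3xyz → 3xz^3 + 3x^2y + 3xyz
  leading term xz^3: no divisor's leading term divides it; move 3xz^3 to the remainder.
  leading term x^2y: subtract (x)·f_1 from 3x^2y + 3xyz → -x^2z + 3xyz
  leading term x^2z: no divisor's leading term divides it; move -x^2z to the remainder.
  leading term xyz: subtract (z)·f_1 from 3xyz → -xz^2
  leading term xz^2: no divisor's leading term divides it; move -xz^2 to the remainder.
  remainder 3xz^3 - x^2z - xz^2 ≠ 0; add g_3 = 3xz^3 - x^2z - xz^2 to the basis.

The other S-polynomials (S(f_1,g_3), S(f_2,g_3)) all reduce to 0 modulo the current basis, so we have a Gröbner basis.
Inter-reduce: drop elements whose leading term is divisible by another's, tail-reduce, and make monic.
Reduced Gröbner basis: {xz^3 + 2x^2z + 2xz^2, y^2z + xz - 3yz, xy - 2xz}.

Buchberger on the second generating set:
h_1 = -y^2z + 3xy + 3yz, LT = y^2z.
h_2 = 2xy + 3xz + 3x + y, LT = xy.

S(h_1,h_2): lcm = xy^2z. S = 2xyz^2 - 3x^2y - xyz + 3y^2z.
  leading term xyz^2: subtract (z^2)·h_2 from 2xyz^2 - 3x^2y - xyz + 3y^2z → -3xz^3 - 3x^2y - xyz + 3y^2z - 3xz^2 - yz^2
  leading term xz^3: no divisor's leading term divides it; move -3xz^3 to the remainder.
  leading term x^2y: subtract (2x)·h_2 from -3x^2y - xyz + 3y^2z - 3xz^2 - yz^2 → x^2z - xyz + 3y^2z - 3xz^2 - yz^2 + x^2 - 2xy
  leading term x^2z: no divisor's leading term divides it; move x^2z to the remainder.
  leading term xyz: subtract (3z)·h_2 from -xyz + 3y^2z - 3xz^2 - yz^2 + x^2 - 2xy → 3y^2z + 2xz^2 - yz^2 + x^2 - 2xy - 2xz - 3yz
  leading term y^2z: subtract (-3)·h_1 from 3y^2z + 2xz^2 - yz^2 + x^2 - 2xy - 2xz - 3yz → 2xz^2 - yz^2 + x^2 - 2xz - yz
  leading term xz^2: no divisor's leading term divides it; move 2xz^2 to the remainder.
  leading term yz^2: no divisor's leading term divides it; move -yz^2 to the remainder.
  leading term x^2: no divisor's leading term divides it; move x^2 to the remainder.
  leading term xz: no divisor's leading term divides it; move -2xz to the remainder.
  leading term yz: no divisor's leading term divides it; move -yz to the remainder.
  remainder -3xz^3 + x^2z + 2xz^2 - yz^2 + x^2 - 2xz - yz ≠ 0; add k_3 = -3xz^3 + x^2z + 2xz^2 - yz^2 + x^2 - 2xz - yz to the basis.

The other S-polynomials (S(h_1,k_3), S(h_2,k_3)) all reduce to 0 modulo the current basis, so we have a Gröbner basis.
Inter-reduce: drop elements whose leading term is divisible by another's, tail-reduce, and make monic.
Reduced Gröbner basis: {xz^3 + 2x^2z - 3xz^2 - 2yz^2 + 2x^2 + 3xz - 2yz, y^2z + xz - 3yz + x - 2y, xy - 2xz - 2x - 3y}.

The bases are distinct; the ideals are different.

No, the ideals differ.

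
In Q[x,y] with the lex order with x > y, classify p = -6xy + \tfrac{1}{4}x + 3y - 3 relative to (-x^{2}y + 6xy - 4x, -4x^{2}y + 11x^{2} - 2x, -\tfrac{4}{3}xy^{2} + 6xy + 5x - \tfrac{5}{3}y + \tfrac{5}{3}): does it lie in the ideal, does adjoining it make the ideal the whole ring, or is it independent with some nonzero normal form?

-6xy + \tfrac{1}{4}x + 3y - 3 lies in I (it reduces to 0).

First compute the reduced Gröbner basis of I by Buchberger's algorithm.
f_1 = -x^{2}y + 6xy - 4x, LT = x^{2}y.
f_2 = -4x^{2}y + 11x^{2} - 2x, LT = x^{2}y.
f_3 = -\tfrac{4}{3}xy^{2} + 6xy + 5x - \tfrac{5}{3}y + \tfrac{5}{3}, LT = xy^{2}.

S(f_1,f_2): lcm = x^{2}y. S = \tfrac{11}{4}x^{2} - 6xy + \tfrac{7}{2}x.
  reduce S modulo (f_1, f_2, f_3):
  remainder \tfrac{11}{4}x^{2} - 6xy + \tfrac{7}{2}x ≠ 0; add h_4 = \tfrac{11}{4}x^{2} - 6xy + \tfrac{7}{2}x to the basis.

S(f_1,f_3): lcm = x^{2}y^{2}. S = \tfrac{9}{2}x^{2}y + \tfrac{15}{4}x^{2} - 6xy^{2} + \tfrac{11}{4}xy + \tfrac{5}{4}x.
  reduce S modulo (f_1, f_2, f_3, h_4):
  remainder \tfrac{481}{44}xy - \tfrac{1937}{44}x + \tfrac{15}{2}y - \tfrac{15}{2} ≠ 0; add h_5 = \tfrac{481}{44}xy - \tfrac{1937}{44}x + \tfrac{15}{2}y - \tfrac{15}{2} to the basis.

S(f_2,f_3): lcm = x^{2}y^{2}. S = \tfrac{7}{4}x^{2}y + \tfrac{15}{4}x^{2} - \tfrac{3}{4}xy + \tfrac{5}{4}x.
  reduce S modulo (f_1, f_2, f_3, h_4, h_5):
  remainder \tfrac{4565}{74}x - \tfrac{11835}{962}y + \tfrac{11835}{962} ≠ 0; add h_6 = \tfrac{4565}{74}x - \tfrac{11835}{962}y + \tfrac{11835}{962} to the basis.

S(f_3,h_4): lcm = x^{2}y^{2}. S = -\tfrac{9}{2}x^{2}y - \tfrac{15}{4}x^{2} + \tfrac{24}{11}xy^{3} - \tfrac{14}{11}xy^{2} + \tfrac{5}{4}xy - \tfrac{5}{4}x.
  reduce S modulo (f_1, f_2, f_3, h_4, h_5, h_6):
  remainder -\tfrac{30}{11}y^{2} + \tfrac{50030}{11869}y - \tfrac{17660}{11869} ≠ 0; add h_7 = -\tfrac{30}{11}y^{2} + \tfrac{50030}{11869}y - \tfrac{17660}{11869} to the basis.

S(f_1,h_5): lcm = x^{2}y. S = \tfrac{149}{37}x^{2} - \tfrac{3216}{481}xy + \tfrac{2254}{481}x.
  reduce S modulo (f_1, f_2, f_3, h_4, h_5, h_6, h_7):
  remainder \tfrac{903060}{5708989}y - \tfrac{903060}{5708989} ≠ 0; add h_8 = \tfrac{903060}{5708989}y - \tfrac{903060}{5708989} to the basis.

The other S-polynomials (S(f_1,h_4), S(f_2,h_4), S(f_2,h_5), S(f_3,h_5), S(h_4,h_5), S(f_1,h_6), S(f_2,h_6), S(f_3,h_6), S(h_4,h_6), S(h_5,h_6), S(f_1,h_7), S(f_2,h_7), S(f_3,h_7), S(h_4,h_7), S(h_5,h_7), S(h_6,h_7), S(f_1,h_8), S(f_2,h_8), S(f_3,h_8), S(h_4,h_8), S(h_5,h_8), S(h_6,h_8), S(h_7,h_8)) all reduce to 0 modulo the current basis, so we have a Gröbner basis.
Inter-reduce: drop elements whose leading term is divisible by another's, tail-reduce, and make monic.
Reduced Gröbner basis: {x, y - 1}.
Label its elements g_1 = x, g_2 = y - 1.

Reduce p = -6xy + \tfrac{1}{4}x + 3y - 3 modulo G:
  leading term xy: subtract (-6y)·g_1 from -6xy + \tfrac{1}{4}x + 3y - 3 → \tfrac{1}{4}x + 3y - 3
  leading term x: subtract (\tfrac{1}{4})·g_1 from \tfrac{1}{4}x + 3y - 3 → 3y - 3
  leading term y: subtract (3)·g_2 from 3y - 3 → 0
  normal form = 0.
Since the normal form is 0, p ∈ I.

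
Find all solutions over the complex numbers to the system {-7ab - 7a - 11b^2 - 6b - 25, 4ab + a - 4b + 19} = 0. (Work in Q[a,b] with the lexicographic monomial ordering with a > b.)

Compute a lex Gröbner basis by Buchberger's algorithm.
f_1 = -7ab - 7a - 11b^2 - 6b - 25, LT = ab.
f_2 = 4ab + a - 4b + 19, LT = ab.

S(f_1,f_2): lcm = ab. S = 3/4a + 11/7b^2 + 13/7b - 33/28.
  leading term a: no divisor's leading term divides it; move 3/4a to the remainder.
  leading term b^2: no divisor's leading term divides it; move 11/7b^2 to the remainder.
  leading term b: no divisor's leading term divides it; move 13/7b to the remainder.
  leading term 1: no divisor's leading term divides it; move -33/28 to the remainder.
  remainder 3/4a + 11/7b^2 + 13/7b - 33/28 ≠ 0; add h_3 = 3/4a + 11/7b^2 + 13/7b - 33/28 to the basis.

S(f_1,h_3): lcm = ab. S = a - 44/21b^3 - 19/21b^2 + 17/7b + 25/7.
  leading term a: subtract (4/3)·h_3 from a - 44/21b^3 - 19/21b^2 + 17/7b + 25/7 → -44/21b^3 - 3b^2 - 1/21b + 36/7
  leading term b^3: no divisor's leading term divides it; move -44/21b^3 to the remainder.
  leading term b^2: no divisor's leading term divides it; move -3b^2 to the remainder.
  leading term b: no divisor's leading term divides it; move -1/21b to the remainder.
  leading term 1: no divisor's leading term divides it; move 36/7 to the remainder.
  remainder -44/21b^3 - 3b^2 - 1/21b + 36/7 ≠ 0; add h_4 = -44/21b^3 - 3b^2 - 1/21b + 36/7 to the basis.

The other S-polynomials (S(f_2,h_3), S(f_1,h_4), S(f_2,h_4), S(h_3,h_4)) all reduce to 0 modulo the current basis, so we have a Gröbner basis.
Inter-reduce: drop elements whose leading term is divisible by another's, tail-reduce, and make monic.
Reduced Gröbner basis: {a + 44/21b^2 + 52/21b - 11/7, b^3 + 63/44b^2 + 1/44b - 27/11}.

The lex basis is triangular: the last element involves only b. Solving b^3 + 63/44b^2 + 1/44b - 27/11 = 0 gives b ∈ {1, -107/88 - sqrt(7559)*I/88, -107/88 + sqrt(7559)*I/88}; substituting each value into the earlier elements determines the remaining variables.
  b = 1: the earlier basis element becomes a + 3 = 0, giving a = -3 — point (-3, 1).
  b = -107/88 - sqrt(7559)*I/88: the earlier basis element becomes a - 593/168 + 5*sqrt(7559)*I/168 = 0, giving a = 593/168 - 5*sqrt(7559)*I/168 — point (593/168 - 5*sqrt(7559)*I/168, -107/88 - sqrt(7559)*I/88).
  b = -107/88 + sqrt(7559)*I/88: the earlier basis element becomes a - 593/168 - 5*sqrt(7559)*I/168 = 0, giving a = 593/168 + 5*sqrt(7559)*I/168 — point (593/168 + 5*sqrt(7559)*I/168, -107/88 + sqrt(7559)*I/88).

{(-3, 1), (593/168 - 5*sqrt(7559)*I/168, -107/88 - sqrt(7559)*I/88), (593/168 + 5*sqrt(7559)*I/168, -107/88 + sqrt(7559)*I/88)}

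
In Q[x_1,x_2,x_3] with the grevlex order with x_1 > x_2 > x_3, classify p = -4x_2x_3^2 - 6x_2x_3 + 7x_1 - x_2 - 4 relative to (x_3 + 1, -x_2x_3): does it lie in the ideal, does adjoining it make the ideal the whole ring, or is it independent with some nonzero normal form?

First compute the reduced Gröbner basis of I by Buchberger's algorithm.
f_1 = x_3 + 1, LT = x_3.
f_2 = -x_2x_3, LT = x_2x_3.

S(f_1,f_2): lcm = x_2x_3. S = x_2.
  reduce S modulo (f_1, f_2):
  remainder x_2 ≠ 0; add h_3 = x_2 to the basis.

The other S-polynomials (S(f_1,h_3), S(f_2,h_3)) all reduce to 0 modulo the current basis, so we have a Gröbner basis.
Inter-reduce: drop elements whose leading term is divisible by another's, tail-reduce, and make monic.
Reduced Gröbner basis: {x_2, x_3 + 1}.
Label its elements g_1 = x_2, g_2 = x_3 + 1.

Reduce p = -4x_2x_3^2 - 6x_2x_3 + 7x_1 - x_2 - 4 modulo G:
  leading term x_2x_3^2: subtract (-4x_3^2)·g_1 from -4x_2x_3^2 - 6x_2x_3 + 7x_1 - x_2 - 4 → -6x_2x_3 + 7x_1 - x_2 - 4
  leading term x_2x_3: subtract (-6x_3)·g_1 from -6x_2x_3 + 7x_1 - x_2 - 4 → 7x_1 - x_2 - 4
  leading term x_1: no divisor's leading term divides it; move 7x_1 to the remainder.
  leading term x_2: subtract (-1)·g_1 from -x_2 - 4 → -4
  leading term 1: no divisor's leading term divides it; move -4 to the remainder.
  normal form = 7x_1 - 4.
The normal form is nonzero, so p ∉ I. Since p minus its normal form lies in I, I + (p) = I + (r) where r = 7x_1 - 4; decide whether this ideal is the whole ring.
Run Buchberger on G together with r (pairs among the g_i already reduce to 0 since G is a Gröbner basis):
g_1 = x_2, LT = x_2.
g_2 = x_3 + 1, LT = x_3.
r = 7x_1 - 4, LT = x_1.

The S-polynomials (S(g_1,g_2), S(g_1,r), S(g_2,r)) all reduce to 0 modulo the current basis, so we have a Gröbner basis.
Inter-reduce: drop elements whose leading term is divisible by another's, tail-reduce, and make monic.
Reduced Gröbner basis: {x_1 - 4/7, x_2, x_3 + 1}.
The reduced Gröbner basis of I + (p) is {x_1 - 4/7, x_2, x_3 + 1} ≠ {1}, a proper ideal, so the enlarged system stays consistent: p is independent of I, with normal form 7x_1 - 4.

The remainder on division by a Gröbner basis is unique — it is the normal form.

-4x_2x_3^2 - 6x_2x_3 + 7x_1 - x_2 - 4 is independent of I; its normal form modulo I is 7x_1 - 4.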